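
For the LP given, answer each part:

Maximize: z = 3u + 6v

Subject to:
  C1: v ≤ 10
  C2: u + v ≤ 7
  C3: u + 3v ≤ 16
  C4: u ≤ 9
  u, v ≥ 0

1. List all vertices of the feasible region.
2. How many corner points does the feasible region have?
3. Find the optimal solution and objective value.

1. (0, 0), (7, 0), (2.5, 4.5), (0, 5.333)
2. 4
3. u = 2.5, v = 4.5, z = 34.5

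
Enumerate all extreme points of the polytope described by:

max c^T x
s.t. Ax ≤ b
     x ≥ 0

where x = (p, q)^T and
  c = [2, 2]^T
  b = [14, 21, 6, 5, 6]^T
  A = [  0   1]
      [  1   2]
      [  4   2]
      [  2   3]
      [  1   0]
Each vertex is the intersection of two constraint boundaries that also satisfies all remaining constraints:
  p = 0 and q = 0 → (0, 0)
  4p + 2q = 6 and q = 0 → (1.5, 0)
  4p + 2q = 6 and 2p + 3q = 5 → (1, 1)
  2p + 3q = 5 and p = 0 → (0, 1.667)

Vertices: (0, 0), (1.5, 0), (1, 1), (0, 1.667)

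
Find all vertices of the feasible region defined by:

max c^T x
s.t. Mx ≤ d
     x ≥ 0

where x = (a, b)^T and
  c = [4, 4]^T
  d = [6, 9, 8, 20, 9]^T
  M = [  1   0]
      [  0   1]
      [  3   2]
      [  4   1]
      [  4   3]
Each vertex is the intersection of two constraint boundaries that also satisfies all remaining constraints:
  a = 0 and b = 0 → (0, 0)
  4a + 3b = 9 and b = 0 → (2.25, 0)
  4a + 3b = 9 and a = 0 → (0, 3)

Vertices: (0, 0), (2.25, 0), (0, 3)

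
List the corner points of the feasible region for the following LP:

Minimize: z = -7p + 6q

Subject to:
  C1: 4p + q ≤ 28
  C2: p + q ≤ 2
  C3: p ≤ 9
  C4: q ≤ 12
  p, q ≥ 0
Each vertex is the intersection of two constraint boundaries that also satisfies all remaining constraints:
  p = 0 and q = 0 → (0, 0)
  p + q = 2 and q = 0 → (2, 0)
  p + q = 2 and p = 0 → (0, 2)

Vertices: (0, 0), (2, 0), (0, 2)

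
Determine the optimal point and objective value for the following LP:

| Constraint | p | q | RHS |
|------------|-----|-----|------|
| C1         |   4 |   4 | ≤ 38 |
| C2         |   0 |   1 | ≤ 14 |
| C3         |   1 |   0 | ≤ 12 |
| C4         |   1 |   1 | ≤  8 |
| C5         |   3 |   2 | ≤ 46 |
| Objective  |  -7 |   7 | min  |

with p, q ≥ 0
p = 8, q = 0, z = -56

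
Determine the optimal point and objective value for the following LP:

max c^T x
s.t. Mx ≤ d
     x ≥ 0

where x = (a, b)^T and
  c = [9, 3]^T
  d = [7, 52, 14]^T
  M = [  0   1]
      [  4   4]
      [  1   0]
Each vertex is the intersection of two constraint boundaries that also satisfies all remaining constraints:
  a = 0 and b = 0 → (0, 0)
  4a + 4b = 52 and b = 0 → (13, 0)
  b = 7 and 4a + 4b = 52 → (6, 7)
  b = 7 and a = 0 → (0, 7)

Evaluating z = 9a + 3b at each vertex:
  (0, 0): z = 0
  (13, 0): z = 117
  (6, 7): z = 75
  (0, 7): z = 21

The maximum is at (13, 0) with z = 117.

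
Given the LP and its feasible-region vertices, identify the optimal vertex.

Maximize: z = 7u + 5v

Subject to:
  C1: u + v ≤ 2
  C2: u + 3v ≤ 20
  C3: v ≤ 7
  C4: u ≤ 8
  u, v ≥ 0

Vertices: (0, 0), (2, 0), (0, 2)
(2, 0) with z = 14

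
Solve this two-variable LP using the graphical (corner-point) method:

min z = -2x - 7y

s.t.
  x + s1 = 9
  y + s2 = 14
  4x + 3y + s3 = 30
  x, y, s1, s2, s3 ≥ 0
Each vertex is the intersection of two constraint boundaries that also satisfies all remaining constraints:
  x = 0 and y = 0 → (0, 0)
  4x + 3y = 30 and y = 0 → (7.5, 0)
  4x + 3y = 30 and x = 0 → (0, 10)

Evaluating z = -2x - 7y at each vertex:
  (0, 0): z = 0
  (7.5, 0): z = -15
  (0, 10): z = -70

The minimum is at (0, 10) with z = -70.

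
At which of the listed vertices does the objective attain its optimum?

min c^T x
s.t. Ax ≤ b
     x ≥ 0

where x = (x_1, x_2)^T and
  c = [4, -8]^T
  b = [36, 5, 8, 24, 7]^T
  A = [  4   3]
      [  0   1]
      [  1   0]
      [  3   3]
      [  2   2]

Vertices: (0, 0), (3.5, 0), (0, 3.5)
Evaluating z = 4x_1 - 8x_2 at each vertex:
  (0, 0): z = 0
  (3.5, 0): z = 14
  (0, 3.5): z = -28

The smallest value is z = -28, attained at (0, 3.5).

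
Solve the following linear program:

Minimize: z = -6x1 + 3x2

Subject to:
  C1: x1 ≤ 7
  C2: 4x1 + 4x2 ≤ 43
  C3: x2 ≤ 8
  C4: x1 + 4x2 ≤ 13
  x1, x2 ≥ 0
x1 = 7, x2 = 0, z = -42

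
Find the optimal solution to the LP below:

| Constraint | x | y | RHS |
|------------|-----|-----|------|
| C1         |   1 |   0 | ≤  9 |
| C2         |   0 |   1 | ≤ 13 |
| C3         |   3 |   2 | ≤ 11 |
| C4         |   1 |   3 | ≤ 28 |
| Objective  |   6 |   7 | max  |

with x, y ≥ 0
x = 0, y = 5.5, z = 38.5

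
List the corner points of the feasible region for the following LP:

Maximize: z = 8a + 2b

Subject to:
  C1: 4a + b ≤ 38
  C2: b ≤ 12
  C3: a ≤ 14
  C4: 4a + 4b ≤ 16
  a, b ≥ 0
Each vertex is the intersection of two constraint boundaries that also satisfies all remaining constraints:
  a = 0 and b = 0 → (0, 0)
  4a + 4b = 16 and b = 0 → (4, 0)
  4a + 4b = 16 and a = 0 → (0, 4)

Vertices: (0, 0), (4, 0), (0, 4)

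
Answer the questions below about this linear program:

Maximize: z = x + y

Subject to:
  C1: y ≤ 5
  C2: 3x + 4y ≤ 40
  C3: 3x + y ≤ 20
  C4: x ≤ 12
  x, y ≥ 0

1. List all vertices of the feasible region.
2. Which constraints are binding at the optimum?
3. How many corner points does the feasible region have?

1. (0, 0), (6.667, 0), (5, 5), (0, 5)
2. C1, C3
3. 4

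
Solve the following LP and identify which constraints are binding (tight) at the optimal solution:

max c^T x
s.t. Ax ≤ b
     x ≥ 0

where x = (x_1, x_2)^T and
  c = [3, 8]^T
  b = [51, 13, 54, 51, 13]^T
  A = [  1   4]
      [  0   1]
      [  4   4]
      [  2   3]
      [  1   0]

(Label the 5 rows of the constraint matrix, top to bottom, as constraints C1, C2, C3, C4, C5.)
Optimal: x_1 = 1, x_2 = 12.5
Binding: C1, C3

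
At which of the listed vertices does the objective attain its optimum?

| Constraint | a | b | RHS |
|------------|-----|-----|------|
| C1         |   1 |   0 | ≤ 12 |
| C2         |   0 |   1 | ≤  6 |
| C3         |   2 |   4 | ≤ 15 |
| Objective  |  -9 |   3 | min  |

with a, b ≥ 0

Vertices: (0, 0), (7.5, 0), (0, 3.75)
Evaluating z = -9a + 3b at each vertex:
  (0, 0): z = 0
  (7.5, 0): z = -67.5
  (0, 3.75): z = 11.25

The smallest value is z = -67.5, attained at (7.5, 0).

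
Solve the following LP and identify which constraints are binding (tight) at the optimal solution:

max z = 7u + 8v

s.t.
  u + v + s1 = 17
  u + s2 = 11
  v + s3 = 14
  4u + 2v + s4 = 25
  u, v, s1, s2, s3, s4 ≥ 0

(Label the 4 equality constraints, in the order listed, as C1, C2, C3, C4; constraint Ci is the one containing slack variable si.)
Optimal: u = 0, v = 12.5
Binding: C4, u ≥ 0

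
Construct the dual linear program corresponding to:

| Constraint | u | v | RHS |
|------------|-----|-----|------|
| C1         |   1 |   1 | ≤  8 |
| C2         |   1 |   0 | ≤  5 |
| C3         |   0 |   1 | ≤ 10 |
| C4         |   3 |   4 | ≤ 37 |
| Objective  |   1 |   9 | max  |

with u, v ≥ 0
Minimize: z = 8y1 + 5y2 + 10y3 + 37y4

Subject to:
  C1: -y1 - y2 - 3y4 ≤ -1
  C2: -y1 - y3 - 4y4 ≤ -9
  y1, y2, y3, y4 ≥ 0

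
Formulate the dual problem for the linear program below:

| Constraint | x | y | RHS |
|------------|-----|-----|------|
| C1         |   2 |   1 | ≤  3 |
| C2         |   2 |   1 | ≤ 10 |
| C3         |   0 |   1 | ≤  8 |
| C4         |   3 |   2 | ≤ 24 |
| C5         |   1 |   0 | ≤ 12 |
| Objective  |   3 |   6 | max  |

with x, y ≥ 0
Minimize: z = 3y1 + 10y2 + 8y3 + 24y4 + 12y5

Subject to:
  C1: -2y1 - 2y2 - 3y4 - y5 ≤ -3
  C2: -y1 - y2 - y3 - 2y4 ≤ -6
  y1, y2, y3, y4, y5 ≥ 0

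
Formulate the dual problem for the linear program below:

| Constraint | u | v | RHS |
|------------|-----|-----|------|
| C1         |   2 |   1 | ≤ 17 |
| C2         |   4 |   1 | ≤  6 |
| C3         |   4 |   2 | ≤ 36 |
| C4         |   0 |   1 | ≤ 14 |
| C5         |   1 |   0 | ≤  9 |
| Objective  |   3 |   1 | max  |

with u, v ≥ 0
Minimize: z = 17y1 + 6y2 + 36y3 + 14y4 + 9y5

Subject to:
  C1: -2y1 - 4y2 - 4y3 - y5 ≤ -3
  C2: -y1 - y2 - 2y3 - y4 ≤ -1
  y1, y2, y3, y4, y5 ≥ 0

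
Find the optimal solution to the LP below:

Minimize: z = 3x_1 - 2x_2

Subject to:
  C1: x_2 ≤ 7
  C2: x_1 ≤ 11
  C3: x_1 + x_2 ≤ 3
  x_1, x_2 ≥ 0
x_1 = 0, x_2 = 3, z = -6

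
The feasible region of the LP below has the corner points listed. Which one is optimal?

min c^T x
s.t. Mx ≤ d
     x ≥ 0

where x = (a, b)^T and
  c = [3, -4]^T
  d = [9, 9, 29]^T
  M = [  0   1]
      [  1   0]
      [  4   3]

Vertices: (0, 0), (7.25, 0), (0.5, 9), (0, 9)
(0, 9) with z = -36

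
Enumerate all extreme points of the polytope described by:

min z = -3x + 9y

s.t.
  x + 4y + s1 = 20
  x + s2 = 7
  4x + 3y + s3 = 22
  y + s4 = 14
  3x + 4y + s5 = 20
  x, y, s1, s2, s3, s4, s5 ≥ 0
Each vertex is the intersection of two constraint boundaries that also satisfies all remaining constraints:
  x = 0 and y = 0 → (0, 0)
  4x + 3y = 22 and y = 0 → (5.5, 0)
  4x + 3y = 22 and 3x + 4y = 20 → (4, 2)
  x + 4y = 20 and 3x + 4y = 20 → (0, 5)

Vertices: (0, 0), (5.5, 0), (4, 2), (0, 5)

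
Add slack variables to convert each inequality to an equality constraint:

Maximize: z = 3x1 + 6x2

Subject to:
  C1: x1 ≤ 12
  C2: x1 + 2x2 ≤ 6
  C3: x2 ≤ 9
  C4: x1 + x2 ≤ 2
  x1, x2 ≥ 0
max z = 3x1 + 6x2

s.t.
  x1 + s1 = 12
  x1 + 2x2 + s2 = 6
  x2 + s3 = 9
  x1 + x2 + s4 = 2
  x1, x2, s1, s2, s3, s4 ≥ 0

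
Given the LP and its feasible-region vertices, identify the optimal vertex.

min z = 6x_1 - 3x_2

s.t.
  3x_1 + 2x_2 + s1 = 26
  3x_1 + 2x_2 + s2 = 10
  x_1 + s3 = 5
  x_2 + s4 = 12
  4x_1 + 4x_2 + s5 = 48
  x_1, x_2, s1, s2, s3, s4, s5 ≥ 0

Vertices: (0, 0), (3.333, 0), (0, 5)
(0, 5) with z = -15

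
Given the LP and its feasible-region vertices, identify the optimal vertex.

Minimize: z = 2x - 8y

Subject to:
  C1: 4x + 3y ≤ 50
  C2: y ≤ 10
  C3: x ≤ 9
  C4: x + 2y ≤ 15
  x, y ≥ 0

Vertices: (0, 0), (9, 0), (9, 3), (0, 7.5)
Evaluating z = 2x - 8y at each vertex:
  (0, 0): z = 0
  (9, 0): z = 18
  (9, 3): z = -6
  (0, 7.5): z = -60

The smallest value is z = -60, attained at (0, 7.5).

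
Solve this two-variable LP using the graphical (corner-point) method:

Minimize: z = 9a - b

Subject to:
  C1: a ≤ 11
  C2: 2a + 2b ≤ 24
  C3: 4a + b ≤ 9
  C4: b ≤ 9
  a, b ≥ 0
Each vertex is the intersection of two constraint boundaries that also satisfies all remaining constraints:
  a = 0 and b = 0 → (0, 0)
  4a + b = 9 and b = 0 → (2.25, 0)
  4a + b = 9 and b = 9 → (0, 9)

Evaluating z = 9a - b at each vertex:
  (0, 0): z = 0
  (2.25, 0): z = 20.25
  (0, 9): z = -9

The minimum is at (0, 9) with z = -9.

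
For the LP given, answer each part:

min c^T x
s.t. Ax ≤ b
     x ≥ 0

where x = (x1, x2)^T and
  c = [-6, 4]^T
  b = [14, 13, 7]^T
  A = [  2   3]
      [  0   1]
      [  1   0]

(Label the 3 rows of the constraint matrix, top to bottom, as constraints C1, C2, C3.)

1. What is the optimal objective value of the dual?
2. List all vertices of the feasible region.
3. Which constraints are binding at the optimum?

1. -42 (by strong duality, equal to the primal optimum)
2. (0, 0), (7, 0), (0, 4.667)
3. C1, C3, x2 ≥ 0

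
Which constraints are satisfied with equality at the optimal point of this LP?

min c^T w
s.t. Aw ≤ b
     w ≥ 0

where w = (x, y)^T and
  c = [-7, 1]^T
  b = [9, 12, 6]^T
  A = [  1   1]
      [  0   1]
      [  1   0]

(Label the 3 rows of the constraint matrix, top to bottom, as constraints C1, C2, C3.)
Optimal: x = 6, y = 0
Slack at optimum:
  C1: slack = 3
  C2: slack = 12
  C3: slack = 0 (binding)
  x ≥ 0: x = 6
  y ≥ 0: y = 0 (binding)
Binding constraints: C3, y ≥ 0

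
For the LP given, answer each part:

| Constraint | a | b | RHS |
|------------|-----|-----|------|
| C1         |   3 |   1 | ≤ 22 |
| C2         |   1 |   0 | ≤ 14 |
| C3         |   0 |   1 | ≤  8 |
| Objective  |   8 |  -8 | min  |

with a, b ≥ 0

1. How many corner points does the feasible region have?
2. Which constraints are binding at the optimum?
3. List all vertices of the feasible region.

1. 4
2. C3, a ≥ 0
3. (0, 0), (7.333, 0), (4.667, 8), (0, 8)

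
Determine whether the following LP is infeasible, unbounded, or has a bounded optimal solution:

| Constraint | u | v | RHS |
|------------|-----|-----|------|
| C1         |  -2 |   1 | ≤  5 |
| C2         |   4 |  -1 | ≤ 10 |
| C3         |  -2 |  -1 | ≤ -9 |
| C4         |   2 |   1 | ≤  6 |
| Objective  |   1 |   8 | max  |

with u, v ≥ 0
C4 requires 2u + v ≤ 6, while C3 (-2u - v ≤ -9) is equivalent to 2u + v ≥ 9. Together they would need 9 ≤ 2u + v ≤ 6, which is impossible since 9 > 6. No point satisfies all constraints.

The feasible region is empty; the LP is infeasible.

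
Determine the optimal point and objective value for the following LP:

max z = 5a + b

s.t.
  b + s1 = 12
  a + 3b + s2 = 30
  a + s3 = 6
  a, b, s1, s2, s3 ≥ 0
Each vertex is the intersection of two constraint boundaries that also satisfies all remaining constraints:
  a = 0 and b = 0 → (0, 0)
  a = 6 and b = 0 → (6, 0)
  a + 3b = 30 and a = 6 → (6, 8)
  a + 3b = 30 and a = 0 → (0, 10)

Evaluating z = 5a + b at each vertex:
  (0, 0): z = 0
  (6, 0): z = 30
  (6, 8): z = 38
  (0, 10): z = 10

The maximum is at (6, 8) with z = 38.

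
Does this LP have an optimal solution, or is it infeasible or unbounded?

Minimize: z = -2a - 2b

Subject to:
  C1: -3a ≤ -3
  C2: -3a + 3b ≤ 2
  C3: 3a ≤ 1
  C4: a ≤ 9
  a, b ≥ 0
C3 requires 3a ≤ 1, while C1 (-3a ≤ -3) is equivalent to 3a ≥ 3. Together they would need 3 ≤ 3a ≤ 1, which is impossible since 3 > 1. No point satisfies all constraints.

The feasible region is empty; the LP is infeasible.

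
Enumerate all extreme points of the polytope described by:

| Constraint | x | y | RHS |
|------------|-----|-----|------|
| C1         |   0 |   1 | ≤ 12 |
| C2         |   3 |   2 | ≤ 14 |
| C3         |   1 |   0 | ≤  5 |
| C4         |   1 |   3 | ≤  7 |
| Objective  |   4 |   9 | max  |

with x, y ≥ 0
Each vertex is the intersection of two constraint boundaries that also satisfies all remaining constraints:
  x = 0 and y = 0 → (0, 0)
  3x + 2y = 14 and y = 0 → (4.667, 0)
  3x + 2y = 14 and x + 3y = 7 → (4, 1)
  x + 3y = 7 and x = 0 → (0, 2.333)

Vertices: (0, 0), (4.667, 0), (4, 1), (0, 2.333)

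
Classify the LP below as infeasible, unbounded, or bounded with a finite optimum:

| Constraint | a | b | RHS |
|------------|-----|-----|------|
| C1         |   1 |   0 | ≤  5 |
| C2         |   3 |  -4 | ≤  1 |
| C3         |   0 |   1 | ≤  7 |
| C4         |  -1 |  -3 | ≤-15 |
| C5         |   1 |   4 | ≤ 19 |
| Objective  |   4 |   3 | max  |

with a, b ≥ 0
The point (5, 3.5) satisfies every constraint, so the LP is feasible; the constraints give a ≤ 5 and b ≤ 7, which with a, b ≥ 0 keep the feasible region inside a bounded box. A feasible, bounded LP attains a finite optimum at a vertex.

Evaluating z = 4a + 3b at each vertex:
  (4.846, 3.385): z = 29.54
  (5, 3.5): z = 30.5
  (3, 4): z = 24

Bounded optimum: z* = 30.5 at (5, 3.5).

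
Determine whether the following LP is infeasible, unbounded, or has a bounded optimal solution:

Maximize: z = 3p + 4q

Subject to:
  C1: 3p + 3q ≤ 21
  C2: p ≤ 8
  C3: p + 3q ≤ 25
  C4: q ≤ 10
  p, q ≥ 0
The point (0, 7) satisfies every constraint, so the LP is feasible; the constraints give p ≤ 8 and q ≤ 10, which with p, q ≥ 0 keep the feasible region inside a bounded box. A feasible, bounded LP attains a finite optimum at a vertex.

Bounded optimum: z* = 28 at (0, 7).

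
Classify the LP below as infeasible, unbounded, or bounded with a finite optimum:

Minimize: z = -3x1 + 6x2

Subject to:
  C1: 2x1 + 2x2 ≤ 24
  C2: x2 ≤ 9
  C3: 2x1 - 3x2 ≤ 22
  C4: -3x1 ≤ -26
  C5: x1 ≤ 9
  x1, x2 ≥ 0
The point (9, 0) satisfies every constraint, so the LP is feasible; the constraints give x1 ≤ 9 and x2 ≤ 9, which with x1, x2 ≥ 0 keep the feasible region inside a bounded box. A feasible, bounded LP attains a finite optimum at a vertex.

Evaluating z = -3x1 + 6x2 at each vertex:
  (8.667, 0): z = -26
  (9, 0): z = -27
  (9, 3): z = -9
  (8.667, 3.333): z = -6

Bounded optimum: z* = -27 at (9, 0).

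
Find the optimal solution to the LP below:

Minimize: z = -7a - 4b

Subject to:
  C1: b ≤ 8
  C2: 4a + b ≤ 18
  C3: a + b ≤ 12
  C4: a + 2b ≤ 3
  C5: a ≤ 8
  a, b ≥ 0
Each vertex is the intersection of two constraint boundaries that also satisfies all remaining constraints:
  a = 0 and b = 0 → (0, 0)
  a + 2b = 3 and b = 0 → (3, 0)
  a + 2b = 3 and a = 0 → (0, 1.5)

Evaluating z = -7a - 4b at each vertex:
  (0, 0): z = 0
  (3, 0): z = -21
  (0, 1.5): z = -6

The minimum is at (3, 0) with z = -21.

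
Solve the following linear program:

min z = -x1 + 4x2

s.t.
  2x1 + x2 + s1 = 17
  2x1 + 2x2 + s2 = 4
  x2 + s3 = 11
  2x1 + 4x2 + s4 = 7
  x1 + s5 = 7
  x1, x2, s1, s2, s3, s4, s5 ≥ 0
Each vertex is the intersection of two constraint boundaries that also satisfies all remaining constraints:
  x1 = 0 and x2 = 0 → (0, 0)
  2x1 + 2x2 = 4 and x2 = 0 → (2, 0)
  2x1 + 2x2 = 4 and 2x1 + 4x2 = 7 → (0.5, 1.5)
  2x1 + 4x2 = 7 and x1 = 0 → (0, 1.75)

Evaluating z = -x1 + 4x2 at each vertex:
  (0, 0): z = 0
  (2, 0): z = -2
  (0.5, 1.5): z = 5.5
  (0, 1.75): z = 7

The minimum is at (2, 0) with z = -2.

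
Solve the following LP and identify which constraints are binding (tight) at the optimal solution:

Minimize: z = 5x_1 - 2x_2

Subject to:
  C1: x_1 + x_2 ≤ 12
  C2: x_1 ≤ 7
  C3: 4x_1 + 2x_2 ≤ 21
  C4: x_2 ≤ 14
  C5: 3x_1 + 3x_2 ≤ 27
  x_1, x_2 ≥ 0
Optimal: x_1 = 0, x_2 = 9
Binding: C5, x_1 ≥ 0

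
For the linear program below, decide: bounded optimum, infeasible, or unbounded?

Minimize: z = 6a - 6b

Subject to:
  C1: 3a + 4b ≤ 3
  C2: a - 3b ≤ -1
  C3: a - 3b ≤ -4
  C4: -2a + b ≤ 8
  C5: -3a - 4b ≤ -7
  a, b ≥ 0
C1 requires 3a + 4b ≤ 3, while C5 (-3a - 4b ≤ -7) is equivalent to 3a + 4b ≥ 7. Together they would need 7 ≤ 3a + 4b ≤ 3, which is impossible since 7 > 3. No point satisfies all constraints.

Infeasible: no point satisfies all constraints simultaneously.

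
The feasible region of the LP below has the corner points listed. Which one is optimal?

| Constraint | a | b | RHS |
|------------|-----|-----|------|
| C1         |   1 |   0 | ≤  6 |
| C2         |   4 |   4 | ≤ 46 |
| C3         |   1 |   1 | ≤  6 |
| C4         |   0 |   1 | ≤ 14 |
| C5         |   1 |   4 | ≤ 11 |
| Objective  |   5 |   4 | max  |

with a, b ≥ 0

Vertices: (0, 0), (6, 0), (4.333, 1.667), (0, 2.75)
Evaluating z = 5a + 4b at each vertex:
  (0, 0): z = 0
  (6, 0): z = 30
  (4.333, 1.667): z = 28.33
  (0, 2.75): z = 11

The largest value is z = 30, attained at (6, 0).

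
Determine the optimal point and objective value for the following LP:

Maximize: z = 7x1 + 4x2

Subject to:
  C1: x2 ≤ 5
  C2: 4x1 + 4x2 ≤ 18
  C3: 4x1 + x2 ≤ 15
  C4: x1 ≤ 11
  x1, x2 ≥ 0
x1 = 3.5, x2 = 1, z = 28.5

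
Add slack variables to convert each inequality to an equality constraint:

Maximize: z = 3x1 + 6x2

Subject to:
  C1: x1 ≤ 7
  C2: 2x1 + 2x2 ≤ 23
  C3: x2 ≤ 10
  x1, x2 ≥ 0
max z = 3x1 + 6x2

s.t.
  x1 + s1 = 7
  2x1 + 2x2 + s2 = 23
  x2 + s3 = 10
  x1, x2, s1, s2, s3 ≥ 0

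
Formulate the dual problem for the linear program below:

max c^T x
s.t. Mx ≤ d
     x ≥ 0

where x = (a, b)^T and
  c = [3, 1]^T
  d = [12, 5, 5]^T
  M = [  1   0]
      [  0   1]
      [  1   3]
Minimize: z = 12y1 + 5y2 + 5y3

Subject to:
  C1: -y1 - y3 ≤ -3
  C2: -y2 - 3y3 ≤ -1
  y1, y2, y3 ≥ 0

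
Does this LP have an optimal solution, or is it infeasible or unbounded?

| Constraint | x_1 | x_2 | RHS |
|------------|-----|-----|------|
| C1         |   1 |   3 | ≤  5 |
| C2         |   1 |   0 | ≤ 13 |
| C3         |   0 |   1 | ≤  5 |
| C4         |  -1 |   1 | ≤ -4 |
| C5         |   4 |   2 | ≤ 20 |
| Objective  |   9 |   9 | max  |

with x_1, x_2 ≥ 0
The point (5, 0) satisfies every constraint, so the LP is feasible; the constraints give x_1 ≤ 13 and x_2 ≤ 5, which with x_1, x_2 ≥ 0 keep the feasible region inside a bounded box. A feasible, bounded LP attains a finite optimum at a vertex.

Evaluating z = 9x_1 + 9x_2 at each vertex:
  (4, 0): z = 36
  (5, 0): z = 45
  (4.25, 0.25): z = 40.5

Bounded optimum: z* = 45 at (5, 0).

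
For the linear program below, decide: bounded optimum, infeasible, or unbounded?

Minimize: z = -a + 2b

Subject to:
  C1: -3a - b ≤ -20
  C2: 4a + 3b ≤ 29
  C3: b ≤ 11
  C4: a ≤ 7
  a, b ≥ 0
The point (7, 0) satisfies every constraint, so the LP is feasible; the constraints give a ≤ 7 and b ≤ 11, which with a, b ≥ 0 keep the feasible region inside a bounded box. A feasible, bounded LP attains a finite optimum at a vertex.

Evaluating z = -a + 2b at each vertex:
  (6.667, 0): z = -6.667
  (7, 0): z = -7
  (7, 0.3333): z = -6.333
  (6.2, 1.4): z = -3.4

Bounded optimum: z* = -7 at (7, 0).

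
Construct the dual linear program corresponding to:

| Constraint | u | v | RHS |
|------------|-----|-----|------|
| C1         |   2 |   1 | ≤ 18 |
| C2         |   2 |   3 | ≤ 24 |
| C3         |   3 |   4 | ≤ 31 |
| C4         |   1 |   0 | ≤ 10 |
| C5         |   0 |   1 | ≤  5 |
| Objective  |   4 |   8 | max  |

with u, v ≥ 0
Minimize: z = 18y1 + 24y2 + 31y3 + 10y4 + 5y5

Subject to:
  C1: -2y1 - 2y2 - 3y3 - y4 ≤ -4
  C2: -y1 - 3y2 - 4y3 - y5 ≤ -8
  y1, y2, y3, y4, y5 ≥ 0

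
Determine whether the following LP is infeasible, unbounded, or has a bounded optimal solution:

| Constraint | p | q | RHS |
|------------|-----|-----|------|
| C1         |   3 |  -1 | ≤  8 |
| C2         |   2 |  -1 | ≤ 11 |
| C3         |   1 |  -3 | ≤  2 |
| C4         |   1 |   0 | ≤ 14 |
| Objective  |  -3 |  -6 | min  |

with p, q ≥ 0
Feasible point: (0, 0) satisfies every constraint, so the LP is feasible.
Direction d = (0, 1): for each constraint row a, a·d ≤ 0 —
  (3)(0) + (-1)(1) = -1 ≤ 0
  (2)(0) + (-1)(1) = -1 ≤ 0
  (1)(0) + (-3)(1) = -3 ≤ 0
  (1)(0) + (0)(1) = 0 ≤ 0
and d ≥ 0, so (0, 0) + t·d stays feasible for every t ≥ 0. Along this ray z = -3p - 6q changes by -6 per unit t, so z → −∞.

The LP is unbounded; z can be made arbitrarily small.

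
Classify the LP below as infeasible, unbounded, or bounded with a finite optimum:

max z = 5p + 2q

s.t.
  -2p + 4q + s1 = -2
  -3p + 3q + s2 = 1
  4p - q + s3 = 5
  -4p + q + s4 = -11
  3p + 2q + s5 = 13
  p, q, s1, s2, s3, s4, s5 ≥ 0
The row 4p - q + s3 = 5 with s3 ≥ 0 requires 4p - q ≤ 5, while the row -4p + q + s4 = -11 with s4 ≥ 0 is equivalent to 4p - q ≥ 11. Together they would need 11 ≤ 4p - q ≤ 5, which is impossible since 11 > 5. No point satisfies all constraints.

Infeasible: no point satisfies all constraints simultaneously.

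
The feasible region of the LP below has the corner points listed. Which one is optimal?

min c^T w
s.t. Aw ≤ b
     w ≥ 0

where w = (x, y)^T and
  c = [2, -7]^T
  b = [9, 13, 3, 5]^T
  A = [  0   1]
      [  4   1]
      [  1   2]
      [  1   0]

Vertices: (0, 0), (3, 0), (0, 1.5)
Evaluating z = 2x - 7y at each vertex:
  (0, 0): z = 0
  (3, 0): z = 6
  (0, 1.5): z = -10.5

The smallest value is z = -10.5, attained at (0, 1.5).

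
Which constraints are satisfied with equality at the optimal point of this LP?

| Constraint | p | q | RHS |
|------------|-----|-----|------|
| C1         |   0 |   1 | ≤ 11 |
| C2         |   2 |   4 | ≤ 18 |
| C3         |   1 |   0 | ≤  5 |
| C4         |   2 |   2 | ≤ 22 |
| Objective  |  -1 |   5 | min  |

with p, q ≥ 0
Optimal: p = 5, q = 0
Slack at optimum:
  C1: slack = 11
  C2: slack = 8
  C3: slack = 0 (binding)
  C4: slack = 12
  p ≥ 0: p = 5
  q ≥ 0: q = 0 (binding)
Binding constraints: C3, q ≥ 0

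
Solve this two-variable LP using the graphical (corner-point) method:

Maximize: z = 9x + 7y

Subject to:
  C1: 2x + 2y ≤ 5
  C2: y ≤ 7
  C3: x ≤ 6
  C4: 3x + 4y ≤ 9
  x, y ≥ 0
Each vertex is the intersection of two constraint boundaries that also satisfies all remaining constraints:
  x = 0 and y = 0 → (0, 0)
  2x + 2y = 5 and y = 0 → (2.5, 0)
  2x + 2y = 5 and 3x + 4y = 9 → (1, 1.5)
  3x + 4y = 9 and x = 0 → (0, 2.25)

Evaluating z = 9x + 7y at each vertex:
  (0, 0): z = 0
  (2.5, 0): z = 22.5
  (1, 1.5): z = 19.5
  (0, 2.25): z = 15.75

The maximum is at (2.5, 0) with z = 22.5.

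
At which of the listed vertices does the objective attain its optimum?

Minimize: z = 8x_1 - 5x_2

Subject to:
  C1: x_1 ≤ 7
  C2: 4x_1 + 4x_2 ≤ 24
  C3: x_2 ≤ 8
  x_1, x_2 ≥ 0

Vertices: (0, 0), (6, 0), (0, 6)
Evaluating z = 8x_1 - 5x_2 at each vertex:
  (0, 0): z = 0
  (6, 0): z = 48
  (0, 6): z = -30

The smallest value is z = -30, attained at (0, 6).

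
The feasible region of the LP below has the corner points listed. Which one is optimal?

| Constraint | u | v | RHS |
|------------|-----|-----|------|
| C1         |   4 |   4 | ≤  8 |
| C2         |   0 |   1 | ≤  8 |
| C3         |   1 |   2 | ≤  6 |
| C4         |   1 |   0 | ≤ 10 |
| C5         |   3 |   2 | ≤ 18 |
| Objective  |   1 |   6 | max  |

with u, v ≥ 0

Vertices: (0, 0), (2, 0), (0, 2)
(0, 2) with z = 12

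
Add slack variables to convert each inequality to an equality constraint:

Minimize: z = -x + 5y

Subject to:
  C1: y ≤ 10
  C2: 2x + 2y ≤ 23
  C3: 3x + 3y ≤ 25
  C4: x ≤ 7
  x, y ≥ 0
min z = -x + 5y

s.t.
  y + s1 = 10
  2x + 2y + s2 = 23
  3x + 3y + s3 = 25
  x + s4 = 7
  x, y, s1, s2, s3, s4 ≥ 0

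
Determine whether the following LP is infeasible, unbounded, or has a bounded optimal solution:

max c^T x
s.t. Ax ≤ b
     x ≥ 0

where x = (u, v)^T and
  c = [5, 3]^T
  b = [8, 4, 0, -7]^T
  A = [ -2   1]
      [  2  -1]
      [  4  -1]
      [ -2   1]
One constraint requires 2u - v ≤ 4, while the constraint -2u + v ≤ -7 is equivalent to 2u - v ≥ 7. Together they would need 7 ≤ 2u - v ≤ 4, which is impossible since 7 > 4. No point satisfies all constraints.

Infeasible: no point satisfies all constraints simultaneously.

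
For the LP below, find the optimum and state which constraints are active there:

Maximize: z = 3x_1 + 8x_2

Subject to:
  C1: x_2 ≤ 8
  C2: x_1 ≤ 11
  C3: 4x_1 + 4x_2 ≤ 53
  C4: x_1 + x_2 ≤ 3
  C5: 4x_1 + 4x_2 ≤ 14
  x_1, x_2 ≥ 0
Optimal: x_1 = 0, x_2 = 3
Slack at optimum:
  C1: slack = 5
  C2: slack = 11
  C3: slack = 41
  C4: slack = 0 (binding)
  C5: slack = 2
  x_1 ≥ 0: x_1 = 0 (binding)
  x_2 ≥ 0: x_2 = 3
Binding constraints: C4, x_1 ≥ 0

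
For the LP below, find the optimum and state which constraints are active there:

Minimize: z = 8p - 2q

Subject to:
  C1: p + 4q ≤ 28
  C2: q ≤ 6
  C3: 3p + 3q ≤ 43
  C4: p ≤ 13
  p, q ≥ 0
Optimal: p = 0, q = 6
Binding: C2, p ≥ 0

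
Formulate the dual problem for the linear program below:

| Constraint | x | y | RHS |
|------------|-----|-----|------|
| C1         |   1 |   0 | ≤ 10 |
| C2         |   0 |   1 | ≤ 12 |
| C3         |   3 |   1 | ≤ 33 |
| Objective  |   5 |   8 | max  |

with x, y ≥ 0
Minimize: z = 10y1 + 12y2 + 33y3

Subject to:
  C1: -y1 - 3y3 ≤ -5
  C2: -y2 - y3 ≤ -8
  y1, y2, y3 ≥ 0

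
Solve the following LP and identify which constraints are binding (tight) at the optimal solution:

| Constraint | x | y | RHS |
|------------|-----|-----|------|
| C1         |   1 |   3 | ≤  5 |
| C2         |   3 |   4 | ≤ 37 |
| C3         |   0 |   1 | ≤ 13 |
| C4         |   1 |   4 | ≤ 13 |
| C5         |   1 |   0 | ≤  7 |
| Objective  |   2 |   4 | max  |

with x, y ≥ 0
Optimal: x = 5, y = 0
Slack at optimum:
  C1: slack = 0 (binding)
  C2: slack = 22
  C3: slack = 13
  C4: slack = 8
  C5: slack = 2
  x ≥ 0: x = 5
  y ≥ 0: y = 0 (binding)
Binding constraints: C1, y ≥ 0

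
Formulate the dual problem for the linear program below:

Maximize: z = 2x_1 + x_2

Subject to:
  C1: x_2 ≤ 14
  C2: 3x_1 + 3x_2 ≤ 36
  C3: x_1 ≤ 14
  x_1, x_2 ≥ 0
Minimize: z = 14y1 + 36y2 + 14y3

Subject to:
  C1: -3y2 - y3 ≤ -2
  C2: -y1 - 3y2 ≤ -1
  y1, y2, y3 ≥ 0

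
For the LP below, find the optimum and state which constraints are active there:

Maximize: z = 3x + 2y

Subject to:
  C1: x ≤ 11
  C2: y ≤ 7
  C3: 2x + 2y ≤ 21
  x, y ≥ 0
Optimal: x = 10.5, y = 0
Slack at optimum:
  C1: slack = 0.5
  C2: slack = 7
  C3: slack = 0 (binding)
  x ≥ 0: x = 10.5
  y ≥ 0: y = 0 (binding)
Binding constraints: C3, y ≥ 0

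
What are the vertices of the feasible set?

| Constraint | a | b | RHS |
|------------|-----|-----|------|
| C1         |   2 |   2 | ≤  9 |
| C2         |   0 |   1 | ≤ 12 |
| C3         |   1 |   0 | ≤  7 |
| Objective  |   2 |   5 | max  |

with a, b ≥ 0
Each vertex is the intersection of two constraint boundaries that also satisfies all remaining constraints:
  a = 0 and b = 0 → (0, 0)
  2a + 2b = 9 and b = 0 → (4.5, 0)
  2a + 2b = 9 and a = 0 → (0, 4.5)

Vertices: (0, 0), (4.5, 0), (0, 4.5)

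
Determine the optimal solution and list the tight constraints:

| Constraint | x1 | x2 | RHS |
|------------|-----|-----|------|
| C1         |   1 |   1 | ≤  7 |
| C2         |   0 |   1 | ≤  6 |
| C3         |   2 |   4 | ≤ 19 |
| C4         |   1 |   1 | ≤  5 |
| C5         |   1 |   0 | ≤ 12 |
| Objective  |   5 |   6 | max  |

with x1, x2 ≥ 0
Optimal: x1 = 0.5, x2 = 4.5
Binding: C3, C4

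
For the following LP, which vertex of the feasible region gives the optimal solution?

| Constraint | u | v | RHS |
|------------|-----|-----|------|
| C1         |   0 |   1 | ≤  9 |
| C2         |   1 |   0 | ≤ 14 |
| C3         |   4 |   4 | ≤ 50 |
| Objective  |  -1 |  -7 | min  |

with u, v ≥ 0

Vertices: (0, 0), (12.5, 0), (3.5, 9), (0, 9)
(3.5, 9) with z = -66.5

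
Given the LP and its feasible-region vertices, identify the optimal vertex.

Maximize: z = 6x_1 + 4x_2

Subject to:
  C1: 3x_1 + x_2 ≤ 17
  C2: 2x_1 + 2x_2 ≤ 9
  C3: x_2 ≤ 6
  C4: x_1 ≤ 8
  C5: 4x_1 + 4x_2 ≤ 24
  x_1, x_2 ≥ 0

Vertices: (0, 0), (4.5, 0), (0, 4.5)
Evaluating z = 6x_1 + 4x_2 at each vertex:
  (0, 0): z = 0
  (4.5, 0): z = 27
  (0, 4.5): z = 18

The largest value is z = 27, attained at (4.5, 0).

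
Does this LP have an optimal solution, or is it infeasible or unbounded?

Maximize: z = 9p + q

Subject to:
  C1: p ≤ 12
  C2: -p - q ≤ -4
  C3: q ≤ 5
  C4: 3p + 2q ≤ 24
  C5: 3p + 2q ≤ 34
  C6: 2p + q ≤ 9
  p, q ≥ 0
The point (4.5, 0) satisfies every constraint, so the LP is feasible; the constraints give p ≤ 12 and q ≤ 5, which with p, q ≥ 0 keep the feasible region inside a bounded box. A feasible, bounded LP attains a finite optimum at a vertex.

Evaluating z = 9p + q at each vertex:
  (4, 0): z = 36
  (4.5, 0): z = 40.5
  (2, 5): z = 23
  (0, 5): z = 5
  (0, 4): z = 4

Bounded optimum: z* = 40.5 at (4.5, 0).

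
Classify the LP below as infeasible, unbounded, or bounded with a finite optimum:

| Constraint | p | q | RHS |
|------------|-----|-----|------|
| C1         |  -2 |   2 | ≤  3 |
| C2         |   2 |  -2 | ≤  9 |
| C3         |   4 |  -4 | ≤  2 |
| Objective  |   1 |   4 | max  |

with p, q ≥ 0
Feasible point: (0, 0) satisfies every constraint, so the LP is feasible.
Direction d = (1, 1): for each constraint row a, a·d ≤ 0 —
  (-2)(1) + (2)(1) = 0 ≤ 0
  (2)(1) + (-2)(1) = 0 ≤ 0
  (4)(1) + (-4)(1) = 0 ≤ 0
and d ≥ 0, so (0, 0) + t·d stays feasible for every t ≥ 0. Along this ray z = p + 4q changes by 5 per unit t, so z → +∞.

Unbounded: there is a feasible ray along which z → +∞.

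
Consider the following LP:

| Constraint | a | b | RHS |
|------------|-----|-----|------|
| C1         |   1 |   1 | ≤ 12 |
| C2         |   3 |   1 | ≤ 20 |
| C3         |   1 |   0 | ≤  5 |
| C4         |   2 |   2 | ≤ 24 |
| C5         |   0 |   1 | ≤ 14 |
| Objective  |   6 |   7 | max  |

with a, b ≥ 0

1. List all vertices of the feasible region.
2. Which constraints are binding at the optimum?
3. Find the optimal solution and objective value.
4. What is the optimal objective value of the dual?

1. (0, 0), (5, 0), (5, 5), (4, 8), (0, 12)
2. C1, C4, a ≥ 0
3. a = 0, b = 12, z = 84
4. 84 (by strong duality, equal to the primal optimum)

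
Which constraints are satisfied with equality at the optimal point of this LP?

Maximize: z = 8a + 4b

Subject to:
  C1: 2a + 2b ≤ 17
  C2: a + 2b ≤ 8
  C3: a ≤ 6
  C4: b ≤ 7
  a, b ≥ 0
Optimal: a = 6, b = 1
Binding: C2, C3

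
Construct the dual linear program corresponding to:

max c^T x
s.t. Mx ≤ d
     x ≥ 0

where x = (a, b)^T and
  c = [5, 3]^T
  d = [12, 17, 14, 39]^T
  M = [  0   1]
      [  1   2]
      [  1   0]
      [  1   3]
Minimize: z = 12y1 + 17y2 + 14y3 + 39y4

Subject to:
  C1: -y2 - y3 - y4 ≤ -5
  C2: -y1 - 2y2 - 3y4 ≤ -3
  y1, y2, y3, y4 ≥ 0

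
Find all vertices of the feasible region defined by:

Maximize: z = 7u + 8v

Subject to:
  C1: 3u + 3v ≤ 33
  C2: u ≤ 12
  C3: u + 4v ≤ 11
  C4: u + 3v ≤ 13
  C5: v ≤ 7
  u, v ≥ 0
Each vertex is the intersection of two constraint boundaries that also satisfies all remaining constraints:
  u = 0 and v = 0 → (0, 0)
  3u + 3v = 33 and u + 4v = 11 → (11, 0)
  u + 4v = 11 and u = 0 → (0, 2.75)

Vertices: (0, 0), (11, 0), (0, 2.75)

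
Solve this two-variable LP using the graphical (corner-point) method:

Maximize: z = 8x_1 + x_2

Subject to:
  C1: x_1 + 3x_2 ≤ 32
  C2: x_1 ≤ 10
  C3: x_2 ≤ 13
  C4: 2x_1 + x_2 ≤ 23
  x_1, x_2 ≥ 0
x_1 = 10, x_2 = 3, z = 83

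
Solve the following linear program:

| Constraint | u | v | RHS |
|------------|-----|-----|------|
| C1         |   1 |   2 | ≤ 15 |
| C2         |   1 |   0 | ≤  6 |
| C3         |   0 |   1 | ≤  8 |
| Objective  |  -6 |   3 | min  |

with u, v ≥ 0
Each vertex is the intersection of two constraint boundaries that also satisfies all remaining constraints:
  u = 0 and v = 0 → (0, 0)
  u = 6 and v = 0 → (6, 0)
  u + 2v = 15 and u = 6 → (6, 4.5)
  u + 2v = 15 and u = 0 → (0, 7.5)

Evaluating z = -6u + 3v at each vertex:
  (0, 0): z = 0
  (6, 0): z = -36
  (6, 4.5): z = -22.5
  (0, 7.5): z = 22.5

The minimum is at (6, 0) with z = -36.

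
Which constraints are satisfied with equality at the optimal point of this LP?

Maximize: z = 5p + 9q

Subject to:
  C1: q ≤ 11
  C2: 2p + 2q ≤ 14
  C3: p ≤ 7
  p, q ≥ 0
Optimal: p = 0, q = 7
Slack at optimum:
  C1: slack = 4
  C2: slack = 0 (binding)
  C3: slack = 7
  p ≥ 0: p = 0 (binding)
  q ≥ 0: q = 7
Binding constraints: C2, p ≥ 0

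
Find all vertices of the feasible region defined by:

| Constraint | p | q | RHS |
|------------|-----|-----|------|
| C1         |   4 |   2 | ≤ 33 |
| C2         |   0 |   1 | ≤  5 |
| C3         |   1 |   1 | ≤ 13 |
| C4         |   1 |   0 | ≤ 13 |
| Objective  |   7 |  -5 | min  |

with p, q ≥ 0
Each vertex is the intersection of two constraint boundaries that also satisfies all remaining constraints:
  p = 0 and q = 0 → (0, 0)
  4p + 2q = 33 and q = 0 → (8.25, 0)
  4p + 2q = 33 and q = 5 → (5.75, 5)
  q = 5 and p = 0 → (0, 5)

Vertices: (0, 0), (8.25, 0), (5.75, 5), (0, 5)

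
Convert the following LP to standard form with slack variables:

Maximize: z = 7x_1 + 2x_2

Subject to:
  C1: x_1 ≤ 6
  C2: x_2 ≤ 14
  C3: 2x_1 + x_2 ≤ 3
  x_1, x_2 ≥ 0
max z = 7x_1 + 2x_2

s.t.
  x_1 + s1 = 6
  x_2 + s2 = 14
  2x_1 + x_2 + s3 = 3
  x_1, x_2, s1, s2, s3 ≥ 0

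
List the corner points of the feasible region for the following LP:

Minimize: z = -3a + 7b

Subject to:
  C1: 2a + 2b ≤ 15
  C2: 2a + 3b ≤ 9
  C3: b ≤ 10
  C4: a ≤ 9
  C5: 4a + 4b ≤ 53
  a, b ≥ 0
Each vertex is the intersection of two constraint boundaries that also satisfies all remaining constraints:
  a = 0 and b = 0 → (0, 0)
  2a + 3b = 9 and b = 0 → (4.5, 0)
  2a + 3b = 9 and a = 0 → (0, 3)

Vertices: (0, 0), (4.5, 0), (0, 3)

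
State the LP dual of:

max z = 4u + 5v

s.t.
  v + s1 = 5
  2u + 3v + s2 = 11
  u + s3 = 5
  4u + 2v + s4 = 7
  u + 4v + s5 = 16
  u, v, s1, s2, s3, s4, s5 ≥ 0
Minimize: z = 5y1 + 11y2 + 5y3 + 7y4 + 16y5

Subject to:
  C1: -2y2 - y3 - 4y4 - y5 ≤ -4
  C2: -y1 - 3y2 - 2y4 - 4y5 ≤ -5
  y1, y2, y3, y4, y5 ≥ 0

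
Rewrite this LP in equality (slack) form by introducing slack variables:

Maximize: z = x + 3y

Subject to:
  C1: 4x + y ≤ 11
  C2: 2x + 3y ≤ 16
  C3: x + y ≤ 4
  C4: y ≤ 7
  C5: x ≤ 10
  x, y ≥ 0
max z = x + 3y

s.t.
  4x + y + s1 = 11
  2x + 3y + s2 = 16
  x + y + s3 = 4
  y + s4 = 7
  x + s5 = 10
  x, y, s1, s2, s3, s4, s5 ≥ 0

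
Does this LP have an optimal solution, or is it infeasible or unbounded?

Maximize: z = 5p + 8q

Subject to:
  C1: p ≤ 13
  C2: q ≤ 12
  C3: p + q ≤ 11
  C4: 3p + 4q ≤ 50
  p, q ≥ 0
The point (0, 11) satisfies every constraint, so the LP is feasible; the constraints give p ≤ 13 and q ≤ 12, which with p, q ≥ 0 keep the feasible region inside a bounded box. A feasible, bounded LP attains a finite optimum at a vertex.

Bounded optimum: z* = 88 at (0, 11).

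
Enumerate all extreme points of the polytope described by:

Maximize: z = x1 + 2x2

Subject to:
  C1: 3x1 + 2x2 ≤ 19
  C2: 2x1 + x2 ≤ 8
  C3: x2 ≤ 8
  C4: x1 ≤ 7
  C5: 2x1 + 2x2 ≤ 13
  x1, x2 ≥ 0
Each vertex is the intersection of two constraint boundaries that also satisfies all remaining constraints:
  x1 = 0 and x2 = 0 → (0, 0)
  2x1 + x2 = 8 and x2 = 0 → (4, 0)
  2x1 + x2 = 8 and 2x1 + 2x2 = 13 → (1.5, 5)
  2x1 + 2x2 = 13 and x1 = 0 → (0, 6.5)

Vertices: (0, 0), (4, 0), (1.5, 5), (0, 6.5)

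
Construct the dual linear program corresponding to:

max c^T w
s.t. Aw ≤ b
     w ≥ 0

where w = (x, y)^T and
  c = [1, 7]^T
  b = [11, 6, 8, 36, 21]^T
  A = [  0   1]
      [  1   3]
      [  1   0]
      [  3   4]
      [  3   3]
Minimize: z = 11y1 + 6y2 + 8y3 + 36y4 + 21y5

Subject to:
  C1: -y2 - y3 - 3y4 - 3y5 ≤ -1
  C2: -y1 - 3y2 - 4y4 - 3y5 ≤ -7
  y1, y2, y3, y4, y5 ≥ 0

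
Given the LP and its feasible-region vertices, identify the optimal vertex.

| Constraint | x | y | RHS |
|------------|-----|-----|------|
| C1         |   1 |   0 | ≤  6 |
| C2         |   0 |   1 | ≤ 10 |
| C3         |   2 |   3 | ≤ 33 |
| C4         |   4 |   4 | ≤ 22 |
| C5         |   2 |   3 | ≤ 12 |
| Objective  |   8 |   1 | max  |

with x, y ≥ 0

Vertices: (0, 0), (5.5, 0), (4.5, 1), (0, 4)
(5.5, 0) with z = 44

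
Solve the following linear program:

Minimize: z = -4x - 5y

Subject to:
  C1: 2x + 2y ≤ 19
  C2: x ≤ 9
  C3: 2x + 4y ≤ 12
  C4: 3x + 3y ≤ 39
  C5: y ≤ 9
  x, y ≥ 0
x = 6, y = 0, z = -24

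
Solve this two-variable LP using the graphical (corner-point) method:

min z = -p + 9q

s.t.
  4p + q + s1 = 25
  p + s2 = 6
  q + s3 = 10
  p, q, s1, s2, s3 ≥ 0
p = 6, q = 0, z = -6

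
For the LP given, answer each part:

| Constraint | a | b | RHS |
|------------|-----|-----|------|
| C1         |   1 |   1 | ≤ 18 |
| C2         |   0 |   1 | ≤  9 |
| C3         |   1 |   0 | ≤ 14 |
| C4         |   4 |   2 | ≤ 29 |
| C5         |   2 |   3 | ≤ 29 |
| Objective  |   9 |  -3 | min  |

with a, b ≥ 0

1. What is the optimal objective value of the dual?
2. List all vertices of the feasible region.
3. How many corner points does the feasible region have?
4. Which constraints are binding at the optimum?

1. -27 (by strong duality, equal to the primal optimum)
2. (0, 0), (7.25, 0), (3.625, 7.25), (1, 9), (0, 9)
3. 5
4. C2, a ≥ 0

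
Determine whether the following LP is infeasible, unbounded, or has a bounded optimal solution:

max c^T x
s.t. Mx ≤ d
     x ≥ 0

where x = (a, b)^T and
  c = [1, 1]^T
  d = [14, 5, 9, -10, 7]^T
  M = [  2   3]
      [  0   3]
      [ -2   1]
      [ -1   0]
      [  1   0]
One constraint requires a ≤ 7, while the constraint -a ≤ -10 is equivalent to a ≥ 10. Together they would need 10 ≤ a ≤ 7, which is impossible since 10 > 7. No point satisfies all constraints.

The feasible region is empty; the LP is infeasible.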